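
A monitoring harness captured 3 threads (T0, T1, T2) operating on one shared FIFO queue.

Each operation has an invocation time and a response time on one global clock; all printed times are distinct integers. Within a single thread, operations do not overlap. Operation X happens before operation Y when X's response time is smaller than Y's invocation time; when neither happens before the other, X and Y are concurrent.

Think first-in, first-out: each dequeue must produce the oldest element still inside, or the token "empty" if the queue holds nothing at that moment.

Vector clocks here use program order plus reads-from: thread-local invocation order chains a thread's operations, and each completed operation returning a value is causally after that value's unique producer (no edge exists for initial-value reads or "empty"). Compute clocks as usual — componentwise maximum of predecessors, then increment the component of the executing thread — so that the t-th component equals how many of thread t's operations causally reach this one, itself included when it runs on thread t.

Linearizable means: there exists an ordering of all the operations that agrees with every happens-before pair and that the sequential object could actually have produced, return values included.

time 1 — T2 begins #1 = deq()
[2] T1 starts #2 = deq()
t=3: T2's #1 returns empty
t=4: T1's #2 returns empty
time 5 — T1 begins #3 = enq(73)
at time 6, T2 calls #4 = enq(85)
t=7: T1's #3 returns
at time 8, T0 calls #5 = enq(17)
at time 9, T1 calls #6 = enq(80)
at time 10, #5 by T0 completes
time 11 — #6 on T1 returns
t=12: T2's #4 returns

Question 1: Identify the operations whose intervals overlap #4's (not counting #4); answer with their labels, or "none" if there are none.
#3, #5, #6

#4 spans [6,12]: anything still running between times 6 and 12 counts as concurrent
#1 [1,3]: before
#2 [2,4]: before
#3 [5,7]: concurrent
#5 [8,10]: concurrent
#6 [9,11]: concurrent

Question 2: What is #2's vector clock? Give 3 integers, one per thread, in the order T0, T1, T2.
(0, 1, 0)

no predecessors for #1 (invoked 1): T2 increments from zero → (0, 0, 1)
no predecessors for #2 (invoked 2): T1 increments from zero → (0, 1, 0)
no predecessors for #5 (invoked 8): T0 increments from zero → (1, 0, 0)
#4, invoked 6, takes VC(#1)=(0, 0, 1) under max, adds 1 for T2 → (0, 0, 2)
#3, invoked 5, takes VC(#2)=(0, 1, 0) under max, adds 1 for T1 → (0, 2, 0)
#6, invoked 9, takes VC(#3)=(0, 2, 0) under max, adds 1 for T1 → (0, 3, 0)
target: VC(#2) = (0, 1, 0)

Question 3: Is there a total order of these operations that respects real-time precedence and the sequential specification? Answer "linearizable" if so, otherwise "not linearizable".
linearizable

a witness: #1, #2, #3, #4, #5, #6
after step 1 (#1 deq() → empty): queue <>
after step 2 (#2 deq() → empty): queue <>
after step 3 (#3 enq(73)): queue <73>
after step 4 (#4 enq(85)): queue <73,85>
after step 5 (#5 enq(17)): queue <73,85,17>
after step 6 (#6 enq(80)): queue <73,85,17,80>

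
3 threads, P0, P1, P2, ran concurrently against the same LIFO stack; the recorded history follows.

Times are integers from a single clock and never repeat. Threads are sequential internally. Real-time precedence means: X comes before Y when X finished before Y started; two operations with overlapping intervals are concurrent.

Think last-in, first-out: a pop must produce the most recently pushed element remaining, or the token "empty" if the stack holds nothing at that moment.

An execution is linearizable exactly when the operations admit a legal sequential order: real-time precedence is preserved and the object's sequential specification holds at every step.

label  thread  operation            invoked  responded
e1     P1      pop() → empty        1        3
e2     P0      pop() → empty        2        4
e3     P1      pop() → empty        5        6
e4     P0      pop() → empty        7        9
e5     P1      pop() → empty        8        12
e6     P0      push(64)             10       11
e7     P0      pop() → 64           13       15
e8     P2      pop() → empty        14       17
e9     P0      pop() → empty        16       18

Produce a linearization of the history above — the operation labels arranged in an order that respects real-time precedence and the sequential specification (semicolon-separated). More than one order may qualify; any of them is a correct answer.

e1; e2; e3; e4; e5; e6; e7; e8; e9

after step 1 (e1 pop() → empty): stack <>
after step 2 (e2 pop() → empty): stack <>
after step 3 (e3 pop() → empty): stack <>
after step 4 (e4 pop() → empty): stack <>
after step 5 (e5 pop() → empty): stack <>
after step 6 (e6 push(64)): stack <64>
after step 7 (e7 pop() → 64): stack <>
after step 8 (e8 pop() → empty): stack <>
after step 9 (e9 pop() → empty): stack <>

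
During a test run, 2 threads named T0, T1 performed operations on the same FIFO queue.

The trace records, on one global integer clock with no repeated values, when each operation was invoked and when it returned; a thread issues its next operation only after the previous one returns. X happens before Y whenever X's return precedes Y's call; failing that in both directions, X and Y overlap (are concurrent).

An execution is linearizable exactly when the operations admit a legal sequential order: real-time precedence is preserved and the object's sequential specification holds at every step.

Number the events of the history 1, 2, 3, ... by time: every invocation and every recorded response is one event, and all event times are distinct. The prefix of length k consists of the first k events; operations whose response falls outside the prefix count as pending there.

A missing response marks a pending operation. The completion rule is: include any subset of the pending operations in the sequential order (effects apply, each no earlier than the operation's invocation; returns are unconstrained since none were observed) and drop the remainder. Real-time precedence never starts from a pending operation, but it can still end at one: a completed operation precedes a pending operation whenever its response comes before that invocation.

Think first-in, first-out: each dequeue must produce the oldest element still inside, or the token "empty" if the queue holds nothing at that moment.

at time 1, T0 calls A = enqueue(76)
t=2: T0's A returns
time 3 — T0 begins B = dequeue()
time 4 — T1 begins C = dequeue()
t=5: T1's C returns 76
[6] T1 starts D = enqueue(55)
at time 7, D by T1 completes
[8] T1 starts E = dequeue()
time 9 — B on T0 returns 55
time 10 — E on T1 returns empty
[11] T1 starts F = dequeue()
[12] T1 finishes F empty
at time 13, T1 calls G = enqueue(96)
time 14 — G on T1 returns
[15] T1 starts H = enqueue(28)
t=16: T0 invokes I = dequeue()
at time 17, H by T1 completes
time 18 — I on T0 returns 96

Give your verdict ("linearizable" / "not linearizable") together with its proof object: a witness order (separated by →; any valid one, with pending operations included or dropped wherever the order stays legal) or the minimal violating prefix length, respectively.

linearizable — witness: A → C → D → B → E → F → G → H → I

step 1: A enqueue(76) — queue <76>
step 2: C dequeue() → 76 — queue <>
step 3: D enqueue(55) — queue <55>
step 4: B dequeue() → 55 — queue <>
step 5: E dequeue() → empty — queue <>
step 6: F dequeue() → empty — queue <>
step 7: G enqueue(96) — queue <96>
step 8: H enqueue(28) — queue <96,28>
step 9: I dequeue() → 96 — queue <28>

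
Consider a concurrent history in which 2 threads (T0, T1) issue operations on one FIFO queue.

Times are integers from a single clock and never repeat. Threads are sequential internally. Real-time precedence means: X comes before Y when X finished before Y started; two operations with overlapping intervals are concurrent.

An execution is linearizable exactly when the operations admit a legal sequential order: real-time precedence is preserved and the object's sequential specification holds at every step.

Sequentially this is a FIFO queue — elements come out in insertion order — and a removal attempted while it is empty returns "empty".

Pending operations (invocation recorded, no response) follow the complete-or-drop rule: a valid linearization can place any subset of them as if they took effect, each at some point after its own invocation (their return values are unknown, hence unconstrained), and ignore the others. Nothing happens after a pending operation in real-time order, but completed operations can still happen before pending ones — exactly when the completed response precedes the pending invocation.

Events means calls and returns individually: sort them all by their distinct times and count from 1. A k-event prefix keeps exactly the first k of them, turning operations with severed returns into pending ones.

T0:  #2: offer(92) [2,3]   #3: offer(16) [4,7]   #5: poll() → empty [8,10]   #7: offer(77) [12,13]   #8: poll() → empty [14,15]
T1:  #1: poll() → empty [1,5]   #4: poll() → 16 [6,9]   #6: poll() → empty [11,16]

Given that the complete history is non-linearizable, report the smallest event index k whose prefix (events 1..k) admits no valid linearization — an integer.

10

events 1..9 are linearizable; a witness order is #1, #2, #3, #5, #4:
step 1: #1 poll() → empty — queue <>
step 2: #2 offer(92) — queue <92>
step 3: #3 offer(16) — queue <92,16>
step 4: #5 poll() (pending, included) — queue <16>
step 5: #4 poll() → 16 — queue <>
event 10 — #5's response, time 10 — after it, nothing linearizes
sample order #1, #2, #3, #4, #5 stalls at step 4 — #4 poll() → 16 has no legal effect
sample order #1, #2, #3, #5, #4 stalls at step 4 — #5 poll() → empty has no legal effect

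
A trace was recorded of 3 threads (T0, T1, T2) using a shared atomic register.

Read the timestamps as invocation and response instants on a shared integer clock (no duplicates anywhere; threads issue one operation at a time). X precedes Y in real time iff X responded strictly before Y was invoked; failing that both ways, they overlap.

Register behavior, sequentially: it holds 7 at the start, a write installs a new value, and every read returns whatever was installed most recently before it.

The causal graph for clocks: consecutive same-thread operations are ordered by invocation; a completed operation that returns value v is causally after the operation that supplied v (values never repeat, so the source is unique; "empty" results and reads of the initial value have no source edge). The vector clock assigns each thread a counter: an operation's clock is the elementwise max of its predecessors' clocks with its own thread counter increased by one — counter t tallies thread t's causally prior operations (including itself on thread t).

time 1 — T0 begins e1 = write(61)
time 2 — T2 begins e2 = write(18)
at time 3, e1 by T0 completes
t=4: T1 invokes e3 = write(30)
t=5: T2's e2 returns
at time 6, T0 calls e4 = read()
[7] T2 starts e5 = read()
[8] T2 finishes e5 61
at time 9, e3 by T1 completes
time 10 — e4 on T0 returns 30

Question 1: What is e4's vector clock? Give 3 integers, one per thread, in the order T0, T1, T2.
root op e2, invoked 2: fresh clock plus T2's own tick → (0, 0, 1)
root op e3, invoked 4: fresh clock plus T1's own tick → (0, 1, 0)
root op e1, invoked 1: fresh clock plus T0's own tick → (1, 0, 0)
from VC(e1)=(1, 0, 0), VC(e2)=(0, 0, 1), e5 (invoked 7) maxes components and bumps T2 → (1, 0, 2)
from VC(e1)=(1, 0, 0), VC(e3)=(0, 1, 0), e4 (invoked 6) maxes components and bumps T0 → (2, 1, 0)
target: VC(e4) = (2, 1, 0)

(2, 1, 0)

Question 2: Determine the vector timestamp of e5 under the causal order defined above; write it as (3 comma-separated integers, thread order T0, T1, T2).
VC(e2, invoked at 2): no causal predecessors; +1 on T2 → (0, 0, 1)
VC(e3, invoked at 4): no causal predecessors; +1 on T1 → (0, 1, 0)
VC(e1, invoked at 1): no causal predecessors; +1 on T0 → (1, 0, 0)
invoked at 7, e5 merges VC(e1)=(1, 0, 0), VC(e2)=(0, 0, 1) and bumps T2's slot → (1, 0, 2)
invoked at 6, e4 merges VC(e1)=(1, 0, 0), VC(e3)=(0, 1, 0) and bumps T0's slot → (2, 1, 0)
target: VC(e5) = (1, 0, 2)

(1, 0, 2)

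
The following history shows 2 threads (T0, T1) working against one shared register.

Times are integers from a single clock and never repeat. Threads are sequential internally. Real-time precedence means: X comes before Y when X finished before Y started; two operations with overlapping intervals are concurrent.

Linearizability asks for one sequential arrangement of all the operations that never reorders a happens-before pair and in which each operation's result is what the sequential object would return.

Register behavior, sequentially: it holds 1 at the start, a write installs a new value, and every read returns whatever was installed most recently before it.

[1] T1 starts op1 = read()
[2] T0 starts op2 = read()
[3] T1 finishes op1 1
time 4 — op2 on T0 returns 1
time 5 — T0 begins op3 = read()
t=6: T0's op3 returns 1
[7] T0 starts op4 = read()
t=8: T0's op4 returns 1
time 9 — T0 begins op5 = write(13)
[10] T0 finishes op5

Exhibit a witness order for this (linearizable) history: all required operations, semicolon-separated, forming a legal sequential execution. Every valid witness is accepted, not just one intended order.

op1; op2; op3; op4; op5

after step 1 (op1 read() → 1): value 1
after step 2 (op2 read() → 1): value 1
after step 3 (op3 read() → 1): value 1
after step 4 (op4 read() → 1): value 1
after step 5 (op5 write(13)): value 13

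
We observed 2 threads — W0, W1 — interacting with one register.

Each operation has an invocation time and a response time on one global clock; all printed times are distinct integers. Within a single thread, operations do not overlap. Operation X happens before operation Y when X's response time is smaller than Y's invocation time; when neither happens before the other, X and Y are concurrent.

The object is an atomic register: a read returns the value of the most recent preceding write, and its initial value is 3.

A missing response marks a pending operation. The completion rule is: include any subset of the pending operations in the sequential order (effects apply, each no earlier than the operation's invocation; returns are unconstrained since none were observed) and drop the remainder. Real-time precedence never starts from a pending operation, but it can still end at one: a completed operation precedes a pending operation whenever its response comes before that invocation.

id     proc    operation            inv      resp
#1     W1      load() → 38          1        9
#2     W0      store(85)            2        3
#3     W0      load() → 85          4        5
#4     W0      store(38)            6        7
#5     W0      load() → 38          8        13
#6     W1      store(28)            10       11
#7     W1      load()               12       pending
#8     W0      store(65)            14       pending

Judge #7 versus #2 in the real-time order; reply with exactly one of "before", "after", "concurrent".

after

#7 spans [12,…), #2 spans [2,3]
resp(#2)=3 < inv(#7)=12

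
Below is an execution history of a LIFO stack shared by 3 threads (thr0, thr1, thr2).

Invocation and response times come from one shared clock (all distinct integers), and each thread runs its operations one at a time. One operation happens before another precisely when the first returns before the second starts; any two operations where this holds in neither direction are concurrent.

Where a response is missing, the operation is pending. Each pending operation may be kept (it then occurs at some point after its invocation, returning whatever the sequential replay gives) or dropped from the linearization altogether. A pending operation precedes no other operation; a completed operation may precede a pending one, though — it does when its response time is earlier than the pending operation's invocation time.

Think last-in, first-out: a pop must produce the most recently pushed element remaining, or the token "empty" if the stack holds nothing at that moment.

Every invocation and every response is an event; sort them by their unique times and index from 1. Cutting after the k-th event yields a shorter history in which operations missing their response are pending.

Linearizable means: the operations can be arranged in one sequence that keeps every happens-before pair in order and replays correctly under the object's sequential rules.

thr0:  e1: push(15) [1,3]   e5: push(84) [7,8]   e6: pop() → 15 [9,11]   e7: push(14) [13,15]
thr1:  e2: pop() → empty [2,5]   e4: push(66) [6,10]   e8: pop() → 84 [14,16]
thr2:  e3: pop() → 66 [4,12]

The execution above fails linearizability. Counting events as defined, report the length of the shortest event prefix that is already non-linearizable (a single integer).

one valid order for events 1..11 is e2, e1, e5, e3, e6, e4:
1. e2 pop() → empty, leaving stack <>
2. e1 push(15), leaving stack <15>
3. e5 push(84), leaving stack <15,84>
4. e3 pop() (pending, included), leaving stack <15>
5. e6 pop() → 15, leaving stack <>
6. e4 push(66), leaving stack <66>
event 12 — e3's response, time 12 — after it, nothing linearizes
sample order e1, e2, e3, e4, e5, e6 stalls at step 2 — e2 pop() → empty has no legal effect
sample order e1, e2, e3, e5, e4, e6 stalls at step 2 — e2 pop() → empty has no legal effect

12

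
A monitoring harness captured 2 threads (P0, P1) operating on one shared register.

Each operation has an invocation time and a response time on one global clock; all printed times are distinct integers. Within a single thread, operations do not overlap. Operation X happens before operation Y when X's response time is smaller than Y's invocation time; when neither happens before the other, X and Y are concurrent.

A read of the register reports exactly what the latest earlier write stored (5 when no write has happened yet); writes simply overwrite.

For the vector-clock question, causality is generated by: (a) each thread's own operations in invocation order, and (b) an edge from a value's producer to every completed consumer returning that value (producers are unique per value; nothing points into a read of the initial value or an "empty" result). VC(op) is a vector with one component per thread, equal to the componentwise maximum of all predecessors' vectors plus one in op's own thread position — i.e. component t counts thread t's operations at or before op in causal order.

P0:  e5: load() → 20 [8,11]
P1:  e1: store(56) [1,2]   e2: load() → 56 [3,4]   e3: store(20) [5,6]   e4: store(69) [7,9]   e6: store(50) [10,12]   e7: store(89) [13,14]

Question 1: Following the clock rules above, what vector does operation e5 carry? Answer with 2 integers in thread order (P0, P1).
Answer: (1, 3)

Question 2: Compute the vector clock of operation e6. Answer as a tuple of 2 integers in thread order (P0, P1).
Answer: (0, 5)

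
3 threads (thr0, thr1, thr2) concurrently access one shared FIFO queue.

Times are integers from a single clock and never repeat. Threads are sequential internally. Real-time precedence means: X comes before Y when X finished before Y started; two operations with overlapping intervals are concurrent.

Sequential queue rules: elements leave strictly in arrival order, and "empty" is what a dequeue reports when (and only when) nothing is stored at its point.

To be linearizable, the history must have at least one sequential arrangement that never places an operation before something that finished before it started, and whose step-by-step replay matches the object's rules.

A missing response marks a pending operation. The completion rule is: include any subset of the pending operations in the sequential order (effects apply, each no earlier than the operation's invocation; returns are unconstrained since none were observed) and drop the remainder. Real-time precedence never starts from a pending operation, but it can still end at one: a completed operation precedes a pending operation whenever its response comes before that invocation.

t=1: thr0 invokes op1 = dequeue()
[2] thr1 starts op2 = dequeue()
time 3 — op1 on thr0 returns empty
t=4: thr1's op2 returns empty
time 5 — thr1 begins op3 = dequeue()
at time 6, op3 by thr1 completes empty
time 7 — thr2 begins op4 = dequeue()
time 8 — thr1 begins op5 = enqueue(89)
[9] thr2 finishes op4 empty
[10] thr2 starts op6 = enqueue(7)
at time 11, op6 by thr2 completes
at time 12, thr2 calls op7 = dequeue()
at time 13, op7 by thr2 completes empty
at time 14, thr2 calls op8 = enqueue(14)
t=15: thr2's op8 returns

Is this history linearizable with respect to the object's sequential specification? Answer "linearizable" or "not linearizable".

not linearizable

prefix check: 1..12 passes, 1..13 fails once op7's time-13 response joins
checked exhaustively: 2 real-time-consistent orders of 6 completed operations, zero legal FIFO queue replays
include/drop combinations of the 1 pending operation (op5) were all tried; none helps
one such order, op1, op2, op3, op4, op6, op7 (pending dropped), breaks at step 6 where op7 dequeue() → empty is illegal
one such order, op2, op1, op3, op4, op6, op7 (pending dropped), breaks at step 6 where op7 dequeue() → empty is illegal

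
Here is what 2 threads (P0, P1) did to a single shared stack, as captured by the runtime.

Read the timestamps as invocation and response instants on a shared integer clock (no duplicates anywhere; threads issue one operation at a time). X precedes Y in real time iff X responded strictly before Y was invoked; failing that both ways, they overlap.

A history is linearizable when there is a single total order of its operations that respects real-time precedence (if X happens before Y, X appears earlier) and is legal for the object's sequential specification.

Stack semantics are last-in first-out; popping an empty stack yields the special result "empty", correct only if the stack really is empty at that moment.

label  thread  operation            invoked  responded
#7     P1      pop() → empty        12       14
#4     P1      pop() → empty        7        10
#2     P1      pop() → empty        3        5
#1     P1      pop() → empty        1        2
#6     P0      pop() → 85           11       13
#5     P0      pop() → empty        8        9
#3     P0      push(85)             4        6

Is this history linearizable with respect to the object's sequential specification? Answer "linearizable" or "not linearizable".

the violation lands at event 10, #4's response at time 10: events 1..9 linearize, events 1..10 do not
real-time-consistent orders of the 5 completed operations: 4 — all fail the stack replay
for example #1, #2, #3, #4, #5 fails at step 4: #4 pop() → empty is not legal there
for example #1, #2, #3, #5, #4 fails at step 4: #5 pop() → empty is not legal there

not linearizable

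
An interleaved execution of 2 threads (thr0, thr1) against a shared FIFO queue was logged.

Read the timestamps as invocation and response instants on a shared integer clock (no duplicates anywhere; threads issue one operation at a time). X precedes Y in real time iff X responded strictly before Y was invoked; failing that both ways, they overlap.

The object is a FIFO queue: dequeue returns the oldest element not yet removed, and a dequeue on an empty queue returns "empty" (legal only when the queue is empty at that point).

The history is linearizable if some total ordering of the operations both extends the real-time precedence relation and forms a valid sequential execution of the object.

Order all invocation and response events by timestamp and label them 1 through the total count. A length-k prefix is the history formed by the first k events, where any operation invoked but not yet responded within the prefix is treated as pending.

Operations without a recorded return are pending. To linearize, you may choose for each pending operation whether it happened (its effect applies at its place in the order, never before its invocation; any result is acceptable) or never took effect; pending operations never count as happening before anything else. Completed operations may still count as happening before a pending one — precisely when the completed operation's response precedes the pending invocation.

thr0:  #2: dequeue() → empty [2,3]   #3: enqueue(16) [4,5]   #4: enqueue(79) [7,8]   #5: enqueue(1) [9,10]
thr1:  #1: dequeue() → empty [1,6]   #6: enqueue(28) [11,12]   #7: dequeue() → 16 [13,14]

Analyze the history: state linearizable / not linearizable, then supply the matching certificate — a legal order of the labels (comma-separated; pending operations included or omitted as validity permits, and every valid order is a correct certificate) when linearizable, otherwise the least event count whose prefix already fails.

linearizable — witness: #1, #2, #3, #4, #5, #6, #7

step 1: #1 dequeue() → empty — queue <>
step 2: #2 dequeue() → empty — queue <>
step 3: #3 enqueue(16) — queue <16>
step 4: #4 enqueue(79) — queue <16,79>
step 5: #5 enqueue(1) — queue <16,79,1>
step 6: #6 enqueue(28) — queue <16,79,1,28>
step 7: #7 dequeue() → 16 — queue <79,1,28>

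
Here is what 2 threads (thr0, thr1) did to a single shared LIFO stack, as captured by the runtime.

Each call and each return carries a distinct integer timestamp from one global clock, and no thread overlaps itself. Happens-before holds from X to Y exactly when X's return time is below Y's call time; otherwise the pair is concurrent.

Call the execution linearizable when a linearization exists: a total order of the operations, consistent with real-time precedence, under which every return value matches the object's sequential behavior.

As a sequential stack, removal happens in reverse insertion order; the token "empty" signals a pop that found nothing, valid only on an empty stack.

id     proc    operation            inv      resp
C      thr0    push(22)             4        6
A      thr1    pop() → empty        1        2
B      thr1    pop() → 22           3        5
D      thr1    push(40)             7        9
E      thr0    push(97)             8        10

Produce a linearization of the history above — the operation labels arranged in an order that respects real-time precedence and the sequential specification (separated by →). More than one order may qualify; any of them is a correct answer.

1. A pop() → empty, leaving stack <>
2. C push(22), leaving stack <22>
3. B pop() → 22, leaving stack <>
4. D push(40), leaving stack <40>
5. E push(97), leaving stack <40,97>

A → C → B → D → E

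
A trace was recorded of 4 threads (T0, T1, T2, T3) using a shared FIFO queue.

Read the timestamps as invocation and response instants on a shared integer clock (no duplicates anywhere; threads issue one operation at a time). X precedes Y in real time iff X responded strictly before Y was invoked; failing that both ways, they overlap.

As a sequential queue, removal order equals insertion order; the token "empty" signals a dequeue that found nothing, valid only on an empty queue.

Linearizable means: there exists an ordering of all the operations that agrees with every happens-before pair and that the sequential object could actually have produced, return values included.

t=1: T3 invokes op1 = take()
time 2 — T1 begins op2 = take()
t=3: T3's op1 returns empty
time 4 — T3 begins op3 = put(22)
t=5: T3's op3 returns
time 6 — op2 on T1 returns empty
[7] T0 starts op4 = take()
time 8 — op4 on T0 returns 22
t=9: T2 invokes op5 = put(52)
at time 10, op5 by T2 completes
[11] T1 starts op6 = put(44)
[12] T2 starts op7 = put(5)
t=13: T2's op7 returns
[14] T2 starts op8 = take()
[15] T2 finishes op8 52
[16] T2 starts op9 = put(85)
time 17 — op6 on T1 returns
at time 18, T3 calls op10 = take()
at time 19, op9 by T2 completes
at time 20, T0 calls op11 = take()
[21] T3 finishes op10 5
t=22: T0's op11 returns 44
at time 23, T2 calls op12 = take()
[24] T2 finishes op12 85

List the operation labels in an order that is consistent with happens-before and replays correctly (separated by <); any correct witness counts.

op1 < op2 < op3 < op4 < op5 < op6 < op7 < op8 < op9 < op11 < op10 < op12

1. op1 take() → empty, leaving queue <>
2. op2 take() → empty, leaving queue <>
3. op3 put(22), leaving queue <22>
4. op4 take() → 22, leaving queue <>
5. op5 put(52), leaving queue <52>
6. op6 put(44), leaving queue <52,44>
7. op7 put(5), leaving queue <52,44,5>
8. op8 take() → 52, leaving queue <44,5>
9. op9 put(85), leaving queue <44,5,85>
10. op11 take() → 44, leaving queue <5,85>
11. op10 take() → 5, leaving queue <85>
12. op12 take() → 85, leaving queue <>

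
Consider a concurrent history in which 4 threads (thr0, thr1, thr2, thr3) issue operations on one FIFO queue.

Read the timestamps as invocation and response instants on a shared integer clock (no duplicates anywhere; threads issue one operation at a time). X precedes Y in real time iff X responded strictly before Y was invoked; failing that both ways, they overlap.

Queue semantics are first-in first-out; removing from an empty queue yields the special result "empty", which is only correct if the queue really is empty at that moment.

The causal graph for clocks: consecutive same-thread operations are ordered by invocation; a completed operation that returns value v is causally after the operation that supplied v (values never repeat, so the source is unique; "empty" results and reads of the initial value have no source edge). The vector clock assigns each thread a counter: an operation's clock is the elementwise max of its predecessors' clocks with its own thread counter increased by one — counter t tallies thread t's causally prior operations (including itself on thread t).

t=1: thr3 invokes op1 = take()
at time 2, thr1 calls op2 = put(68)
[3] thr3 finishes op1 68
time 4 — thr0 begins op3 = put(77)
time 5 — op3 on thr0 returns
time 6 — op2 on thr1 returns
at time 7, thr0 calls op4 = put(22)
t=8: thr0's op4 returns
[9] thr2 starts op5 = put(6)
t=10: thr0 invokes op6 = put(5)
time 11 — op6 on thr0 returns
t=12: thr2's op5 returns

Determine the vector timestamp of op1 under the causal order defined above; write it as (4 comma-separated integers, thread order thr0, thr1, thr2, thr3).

VC(op5, invoked at 9): no causal predecessors; +1 on thr2 → (0, 0, 1, 0)
VC(op2, invoked at 2): no causal predecessors; +1 on thr1 → (0, 1, 0, 0)
VC(op3, invoked at 4): no causal predecessors; +1 on thr0 → (1, 0, 0, 0)
invoked at 1, op1 merges VC(op2)=(0, 1, 0, 0) and bumps thr3's slot → (0, 1, 0, 1)
invoked at 7, op4 merges VC(op3)=(1, 0, 0, 0) and bumps thr0's slot → (2, 0, 0, 0)
invoked at 10, op6 merges VC(op4)=(2, 0, 0, 0) and bumps thr0's slot → (3, 0, 0, 0)
target: VC(op1) = (0, 1, 0, 1)

(0, 1, 0, 1)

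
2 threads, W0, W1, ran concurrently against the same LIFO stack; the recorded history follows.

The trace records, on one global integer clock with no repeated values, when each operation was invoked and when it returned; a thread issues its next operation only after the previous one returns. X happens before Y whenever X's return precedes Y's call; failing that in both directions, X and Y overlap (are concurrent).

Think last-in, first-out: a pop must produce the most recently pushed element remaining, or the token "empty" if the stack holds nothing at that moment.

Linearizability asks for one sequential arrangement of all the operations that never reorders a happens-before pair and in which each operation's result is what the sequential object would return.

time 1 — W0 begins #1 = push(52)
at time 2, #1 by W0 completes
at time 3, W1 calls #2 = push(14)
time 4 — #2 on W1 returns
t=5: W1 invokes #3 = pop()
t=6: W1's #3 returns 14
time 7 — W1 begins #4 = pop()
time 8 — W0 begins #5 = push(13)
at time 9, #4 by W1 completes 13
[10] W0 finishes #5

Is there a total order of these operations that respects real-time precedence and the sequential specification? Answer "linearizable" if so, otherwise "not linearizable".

witness order: #1, #2, #3, #5, #4
after step 1 (#1 push(52)): stack <52>
after step 2 (#2 push(14)): stack <52,14>
after step 3 (#3 pop() → 14): stack <52>
after step 4 (#5 push(13)): stack <52,13>
after step 5 (#4 pop() → 13): stack <52>

linearizable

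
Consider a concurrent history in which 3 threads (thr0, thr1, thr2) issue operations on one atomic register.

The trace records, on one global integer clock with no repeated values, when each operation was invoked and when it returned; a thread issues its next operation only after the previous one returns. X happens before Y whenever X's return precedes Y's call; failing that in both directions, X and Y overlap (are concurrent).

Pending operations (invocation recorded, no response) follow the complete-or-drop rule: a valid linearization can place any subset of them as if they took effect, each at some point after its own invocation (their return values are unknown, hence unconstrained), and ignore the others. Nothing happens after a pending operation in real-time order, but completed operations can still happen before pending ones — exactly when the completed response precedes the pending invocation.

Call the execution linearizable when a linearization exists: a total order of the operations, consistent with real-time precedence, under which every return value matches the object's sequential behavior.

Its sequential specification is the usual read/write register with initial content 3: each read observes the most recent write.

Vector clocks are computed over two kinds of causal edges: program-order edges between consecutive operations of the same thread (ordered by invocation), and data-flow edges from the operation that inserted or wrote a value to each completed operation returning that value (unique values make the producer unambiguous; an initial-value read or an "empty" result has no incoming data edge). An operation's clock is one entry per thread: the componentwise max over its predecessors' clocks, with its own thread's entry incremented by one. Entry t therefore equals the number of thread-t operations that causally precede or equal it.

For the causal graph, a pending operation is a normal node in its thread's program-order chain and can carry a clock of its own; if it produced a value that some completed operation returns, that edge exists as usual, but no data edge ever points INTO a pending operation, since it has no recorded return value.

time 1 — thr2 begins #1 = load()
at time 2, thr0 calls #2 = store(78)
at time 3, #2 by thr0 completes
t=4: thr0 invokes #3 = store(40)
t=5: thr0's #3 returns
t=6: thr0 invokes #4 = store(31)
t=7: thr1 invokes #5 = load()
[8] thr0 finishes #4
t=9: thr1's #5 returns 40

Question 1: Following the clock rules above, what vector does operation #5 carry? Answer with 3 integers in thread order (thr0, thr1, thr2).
(2, 1, 0)

#1 (invocation 1): nothing precedes it; thr2's component alone gives (0, 0, 1)
#2 (invocation 2): nothing precedes it; thr0's component alone gives (1, 0, 0)
invoked at 4, #3 merges VC(#2)=(1, 0, 0) and bumps thr0's slot → (2, 0, 0)
invoked at 7, #5 merges VC(#3)=(2, 0, 0) and bumps thr1's slot → (2, 1, 0)
invoked at 6, #4 merges VC(#3)=(2, 0, 0) and bumps thr0's slot → (3, 0, 0)
target: VC(#5) = (2, 1, 0)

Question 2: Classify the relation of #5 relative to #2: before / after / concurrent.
after

#5 spans [7,9], #2 spans [2,3]
resp(#2)=3 < inv(#5)=7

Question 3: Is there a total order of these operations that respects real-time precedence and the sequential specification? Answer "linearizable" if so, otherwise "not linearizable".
linearizable

one valid linearization: #1, #2, #3, #5, #4
1. #1 load() (pending, included), leaving value 3
2. #2 store(78), leaving value 78
3. #3 store(40), leaving value 40
4. #5 load() → 40, leaving value 40
5. #4 store(31), leaving value 31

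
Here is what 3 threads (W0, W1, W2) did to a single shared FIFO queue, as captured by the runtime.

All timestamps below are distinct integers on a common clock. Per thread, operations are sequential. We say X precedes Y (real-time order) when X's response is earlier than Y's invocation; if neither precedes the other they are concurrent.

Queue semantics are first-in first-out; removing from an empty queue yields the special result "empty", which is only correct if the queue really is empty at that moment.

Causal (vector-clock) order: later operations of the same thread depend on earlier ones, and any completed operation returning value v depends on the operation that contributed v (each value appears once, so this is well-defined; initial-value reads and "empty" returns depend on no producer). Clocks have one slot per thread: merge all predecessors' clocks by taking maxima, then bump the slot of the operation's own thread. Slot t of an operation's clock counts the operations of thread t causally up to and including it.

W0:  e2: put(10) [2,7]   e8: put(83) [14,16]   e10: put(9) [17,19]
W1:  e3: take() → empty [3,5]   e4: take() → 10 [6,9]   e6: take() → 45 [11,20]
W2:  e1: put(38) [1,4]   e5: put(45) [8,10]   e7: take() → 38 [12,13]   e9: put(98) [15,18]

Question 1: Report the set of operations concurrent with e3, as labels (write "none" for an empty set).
Answer: e1, e2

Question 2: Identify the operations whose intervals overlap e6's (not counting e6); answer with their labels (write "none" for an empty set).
Answer: e10, e7, e8, e9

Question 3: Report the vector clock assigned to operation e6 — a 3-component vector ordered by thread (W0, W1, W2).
Answer: (1, 3, 2)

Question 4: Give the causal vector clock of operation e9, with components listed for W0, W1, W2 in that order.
Answer: (0, 0, 4)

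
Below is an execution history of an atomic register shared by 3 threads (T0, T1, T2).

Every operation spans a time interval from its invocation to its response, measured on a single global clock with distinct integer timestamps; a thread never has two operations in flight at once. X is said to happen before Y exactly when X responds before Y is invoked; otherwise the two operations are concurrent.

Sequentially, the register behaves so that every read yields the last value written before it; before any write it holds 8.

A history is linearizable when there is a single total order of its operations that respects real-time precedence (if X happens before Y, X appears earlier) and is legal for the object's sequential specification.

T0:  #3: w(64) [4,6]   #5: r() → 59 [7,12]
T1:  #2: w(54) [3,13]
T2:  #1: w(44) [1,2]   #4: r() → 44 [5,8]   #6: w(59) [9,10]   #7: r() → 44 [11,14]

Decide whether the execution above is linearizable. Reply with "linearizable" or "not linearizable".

cut after 13 events: linearizable; cut after 14 events (#7 responds, time 14): not linearizable
every one of the 42 real-time-consistent orders over 7 completed atomic register ops fails the sequential spec
for example #1, #2, #3, #4, #5, #6, #7 fails at step 4: #4 r() → 44 is not legal there
for example #1, #2, #3, #4, #6, #5, #7 fails at step 4: #4 r() → 44 is not legal there

not linearizable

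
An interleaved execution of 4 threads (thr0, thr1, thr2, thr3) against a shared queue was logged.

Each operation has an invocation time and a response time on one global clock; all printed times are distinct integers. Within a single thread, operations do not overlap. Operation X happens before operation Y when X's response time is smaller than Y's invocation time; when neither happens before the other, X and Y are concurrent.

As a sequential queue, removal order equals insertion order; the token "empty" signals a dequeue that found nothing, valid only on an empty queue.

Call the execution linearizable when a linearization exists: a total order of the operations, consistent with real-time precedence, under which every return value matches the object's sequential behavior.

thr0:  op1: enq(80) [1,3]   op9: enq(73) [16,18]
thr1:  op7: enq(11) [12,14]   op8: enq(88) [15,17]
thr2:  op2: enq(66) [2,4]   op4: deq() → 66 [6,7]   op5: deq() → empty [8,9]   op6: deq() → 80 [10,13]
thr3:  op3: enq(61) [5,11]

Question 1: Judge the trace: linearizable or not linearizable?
cut after 8 events: linearizable; cut after 9 events (op5 responds, time 9): not linearizable
the 4 completed operations admit 2 real-time orders; each fails the queue replay
include/drop combinations of the 1 pending operation (op3) were all tried; none helps
sample order op1, op2, op4, op5 (pending dropped) stalls at step 3 — op4 deq() → 66 has no legal effect
sample order op2, op1, op4, op5 (pending dropped) stalls at step 4 — op5 deq() → empty has no legal effect

not linearizable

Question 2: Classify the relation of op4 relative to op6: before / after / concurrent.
op4 spans [6,7], op6 spans [10,13]
resp(op4)=7 < inv(op6)=10

before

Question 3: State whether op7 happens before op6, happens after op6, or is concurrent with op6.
op7 spans [12,14], op6 spans [10,13]
the intervals overlap in both directions

concurrent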